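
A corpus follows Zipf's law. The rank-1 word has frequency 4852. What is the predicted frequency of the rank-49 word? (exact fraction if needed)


Zipf's law: freq(rank) = f1 / rank
f1 = 4852, rank = 49
freq = 4852 / 49
GCD(4852, 49) = 1
Simplified: 4852/49

4852/49


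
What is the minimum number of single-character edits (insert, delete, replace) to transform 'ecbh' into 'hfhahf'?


Building DP table for s1='ecbh' (len 4) and s2='hfhahf' (len 6):
       h  f  h  a  h  f
    0  1  2  3  4  5  6
  e 1  1  2  3  4  5  6
  c 2  2  2  3  4  5  6
  b 3  3  3  3  4  5  6
  h 4  3  4  3  4  4  5
Edit distance = dp[4][6] = 5

5


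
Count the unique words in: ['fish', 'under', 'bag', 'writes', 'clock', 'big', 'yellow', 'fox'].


Listing all tokens and tracking unique types:
  Token 1: 'fish' -> NEW (unique so far: 1)
  Token 2: 'under' -> NEW (unique so far: 2)
  Token 3: 'bag' -> NEW (unique so far: 3)
  Token 4: 'writes' -> NEW (unique so far: 4)
  Token 5: 'clock' -> NEW (unique so far: 5)
  Token 6: 'big' -> NEW (unique so far: 6)
  Token 7: 'yellow' -> NEW (unique so far: 7)
  Token 8: 'fox' -> NEW (unique so far: 8)
Unique types: ('bag', 'big', 'clock', 'fish', 'fox', 'under', 'writes', 'yellow')
Vocabulary size: 8

8


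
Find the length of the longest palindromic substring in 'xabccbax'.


Scanning 'xabccbax' for palindromic substrings.
Substring at positions 0-7: 'xabccbax'.
Check: reverse('xabccbax') = 'xabccbax' -> palindrome confirmed.
No longer palindromic substring exists; longest length = 8

8


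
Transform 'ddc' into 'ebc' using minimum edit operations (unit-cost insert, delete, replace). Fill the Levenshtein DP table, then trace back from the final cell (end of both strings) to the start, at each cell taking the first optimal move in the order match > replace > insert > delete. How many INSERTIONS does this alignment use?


Edit distance = 2. Backtracking from cell (3, 3) with preference match > replace > insert > delete,
then listing the resulting alignment 'ddc' -> 'ebc' left to right:
  Step 1: replace d->e
  Step 2: replace d->b
  Step 3: keep 'c'
Total insertions: 0

0


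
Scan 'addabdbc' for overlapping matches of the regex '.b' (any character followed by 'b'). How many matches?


Pattern: .b means any character followed by 'b'.
Scanning 'addabdbc' position-by-position:
  Pos 0: window 'ad' -> no
  Pos 1: window 'dd' -> no
  Pos 2: window 'da' -> no
  Pos 3: window 'ab' -> MATCH
  Pos 4: window 'bd' -> no
  Pos 5: window 'db' -> MATCH
  Pos 6: window 'bc' -> no
  Pos 7: window 'c' -> no
Total matches: 2

2


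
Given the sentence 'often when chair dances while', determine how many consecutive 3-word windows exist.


Word trigrams from [5] words:
  Trigram 1: (often when chair)
  Trigram 2: (when chair dances)
  Trigram 3: (chair dances while)
Total word trigrams: 5 - 2 = 3

3


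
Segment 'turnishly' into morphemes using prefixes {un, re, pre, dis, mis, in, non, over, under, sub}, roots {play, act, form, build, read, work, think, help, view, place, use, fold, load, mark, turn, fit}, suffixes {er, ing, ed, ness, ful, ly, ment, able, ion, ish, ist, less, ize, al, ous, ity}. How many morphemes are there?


Segmenting 'turnishly' against the inventory:
  'turn' -> root (morpheme 1)
  'ish' -> suffix (morpheme 2)
  'ly' -> suffix (morpheme 3)
Total morphemes: 3

3


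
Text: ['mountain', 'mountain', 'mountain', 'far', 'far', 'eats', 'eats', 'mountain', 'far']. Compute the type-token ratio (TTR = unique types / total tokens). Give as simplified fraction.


Tokens: 9
Unique types: ('eats', 'far', 'mountain') = 3
TTR = 3/9
Simplify: divide both by 3 -> 1/3
TTR = 1/3

1/3


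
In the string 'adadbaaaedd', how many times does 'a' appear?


Scanning 'adadbaaaedd' for 'a':
  Position 0: 'a' -> MATCH (count: 1)
  Position 2: 'a' -> MATCH (count: 2)
  Position 5: 'a' -> MATCH (count: 3)
  Position 6: 'a' -> MATCH (count: 4)
  Position 7: 'a' -> MATCH (count: 5)
Total occurrences of 'a': 5

5


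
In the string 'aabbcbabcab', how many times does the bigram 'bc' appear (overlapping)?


Scanning 'aabbcbabcab' for bigram 'bc':
  Position 0: 'aa' -> no
  Position 1: 'ab' -> no
  Position 2: 'bb' -> no
  Position 3: 'bc' -> MATCH
  Position 4: 'cb' -> no
  Position 5: 'ba' -> no
  Position 6: 'ab' -> no
  Position 7: 'bc' -> MATCH
  Position 8: 'ca' -> no
  Position 9: 'ab' -> no
Total matches: 2

2


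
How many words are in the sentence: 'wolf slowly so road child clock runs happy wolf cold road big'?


Counting words by splitting on spaces:
  Word 1: 'wolf'
  Word 2: 'slowly'
  Word 3: 'so'
  Word 4: 'road'
  Word 5: 'child'
  Word 6: 'clock'
  Word 7: 'runs'
  Word 8: 'happy'
  Word 9: 'wolf'
  Word 10: 'cold'
  Word 11: 'road'
  Word 12: 'big'
Total words: 12

12


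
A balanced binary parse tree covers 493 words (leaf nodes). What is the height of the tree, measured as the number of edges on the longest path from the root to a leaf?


In a balanced binary tree with n leaves the deepest leaf is ceil(log2(n)) edges below the root.
log2(493) = 8.9454
ceil(8.9454) = 9
height (edges) = 9

9


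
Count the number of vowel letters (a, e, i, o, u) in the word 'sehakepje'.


Scanning each character of 'sehakepje':
  Position 1: 's' -> consonant (running count: 0)
  Position 2: 'e' -> vowel (running count: 1)
  Position 3: 'h' -> consonant (running count: 1)
  Position 4: 'a' -> vowel (running count: 2)
  Position 5: 'k' -> consonant (running count: 2)
  Position 6: 'e' -> vowel (running count: 3)
  Position 7: 'p' -> consonant (running count: 3)
  Position 8: 'j' -> consonant (running count: 3)
  Position 9: 'e' -> vowel (running count: 4)
Total vowels: 4

4


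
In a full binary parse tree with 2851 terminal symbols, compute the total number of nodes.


Leaf nodes (terminals): 2851
Internal nodes = n - 1 = 2851 - 1 = 2850
Total = leaves + internal = 2851 + 2850 = 5701

5701


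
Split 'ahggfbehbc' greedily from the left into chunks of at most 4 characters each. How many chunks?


'ahggfbehbc' has 10 characters.
Chunking with max size 4:
  Chunk 1: 'ahgg' (positions 0-3)
  Chunk 2: 'fbeh' (positions 4-7)
  Chunk 3: 'bc' (positions 8-9)
Total chunks: ceil(10 / 4) = 3

3


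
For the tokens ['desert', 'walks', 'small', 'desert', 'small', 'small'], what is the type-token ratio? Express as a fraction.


Tokens: 6
Unique types: ('desert', 'small', 'walks') = 3
TTR = 3/6
Simplify: divide both by 3 -> 1/2
TTR = 1/2

1/2


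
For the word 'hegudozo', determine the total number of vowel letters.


Scanning each character of 'hegudozo':
  Position 1: 'h' -> consonant (running count: 0)
  Position 2: 'e' -> vowel (running count: 1)
  Position 3: 'g' -> consonant (running count: 1)
  Position 4: 'u' -> vowel (running count: 2)
  Position 5: 'd' -> consonant (running count: 2)
  Position 6: 'o' -> vowel (running count: 3)
  Position 7: 'z' -> consonant (running count: 3)
  Position 8: 'o' -> vowel (running count: 4)
Total vowels: 4

4


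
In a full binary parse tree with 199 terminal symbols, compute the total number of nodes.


Leaf nodes (terminals): 199
Internal nodes = n - 1 = 199 - 1 = 198
Total = leaves + internal = 199 + 198 = 397

397


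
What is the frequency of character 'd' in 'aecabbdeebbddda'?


Scanning 'aecabbdeebbddda' for 'd':
  Position 6: 'd' -> MATCH (count: 1)
  Position 11: 'd' -> MATCH (count: 2)
  Position 12: 'd' -> MATCH (count: 3)
  Position 13: 'd' -> MATCH (count: 4)
Total occurrences of 'd': 4

4


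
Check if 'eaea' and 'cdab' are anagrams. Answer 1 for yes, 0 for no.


Sort characters of 'eaea': 'aaee'
Sort characters of 'cdab': 'abcd'
Sorted forms differ -> they are NOT anagrams
Result: 0

0


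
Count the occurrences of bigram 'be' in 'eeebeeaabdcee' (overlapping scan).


Scanning 'eeebeeaabdcee' for bigram 'be':
  Position 0: 'ee' -> no
  Position 1: 'ee' -> no
  Position 2: 'eb' -> no
  Position 3: 'be' -> MATCH
  Position 4: 'ee' -> no
  Position 5: 'ea' -> no
  Position 6: 'aa' -> no
  Position 7: 'ab' -> no
  Position 8: 'bd' -> no
  Position 9: 'dc' -> no
  Position 10: 'ce' -> no
  Position 11: 'ee' -> no
Total matches: 1

1


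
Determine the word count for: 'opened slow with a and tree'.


Counting words by splitting on spaces:
  Word 1: 'opened'
  Word 2: 'slow'
  Word 3: 'with'
  Word 4: 'a'
  Word 5: 'and'
  Word 6: 'tree'
Total words: 6

6


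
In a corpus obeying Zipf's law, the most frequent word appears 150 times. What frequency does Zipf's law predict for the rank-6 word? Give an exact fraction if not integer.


Zipf's law: freq(rank) = f1 / rank
f1 = 150, rank = 6
freq = 150 / 6
= 25

25


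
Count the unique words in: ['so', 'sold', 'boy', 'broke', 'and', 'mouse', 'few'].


Listing all tokens and tracking unique types:
  Token 1: 'so' -> NEW (unique so far: 1)
  Token 2: 'sold' -> NEW (unique so far: 2)
  Token 3: 'boy' -> NEW (unique so far: 3)
  Token 4: 'broke' -> NEW (unique so far: 4)
  Token 5: 'and' -> NEW (unique so far: 5)
  Token 6: 'mouse' -> NEW (unique so far: 6)
  Token 7: 'few' -> NEW (unique so far: 7)
Unique types: ('and', 'boy', 'broke', 'few', 'mouse', 'so', 'sold')
Vocabulary size: 7

7


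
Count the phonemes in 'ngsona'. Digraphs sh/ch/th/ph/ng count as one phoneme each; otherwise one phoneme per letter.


Parsing 'ngsona' greedily, digraphs first:
  'ng' -> digraph (1 consonant phoneme) (phonemes so far: 1)
  's' -> consonant phoneme (phonemes so far: 2)
  'o' -> vowel phoneme (phonemes so far: 3)
  'n' -> consonant phoneme (phonemes so far: 4)
  'a' -> vowel phoneme (phonemes so far: 5)
Total phonemes: 5

5


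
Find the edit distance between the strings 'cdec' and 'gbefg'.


Building DP table for s1='cdec' (len 4) and s2='gbefg' (len 5):
       g  b  e  f  g
    0  1  2  3  4  5
  c 1  1  2  3  4  5
  d 2  2  2  3  4  5
  e 3  3  3  2  3  4
  c 4  4  4  3  3  4
Edit distance = dp[4][5] = 4

4


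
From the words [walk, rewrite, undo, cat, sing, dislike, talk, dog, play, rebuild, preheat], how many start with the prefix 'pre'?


Checking each word for prefix 'pre':
  'walk' -> no (count: 0)
  'rewrite' -> no (count: 0)
  'undo' -> no (count: 0)
  'cat' -> no (count: 0)
  'sing' -> no (count: 0)
  'dislike' -> no (count: 0)
  'talk' -> no (count: 0)
  'dog' -> no (count: 0)
  'play' -> no (count: 0)
  'rebuild' -> no (count: 0)
  'preheat' -> YES, starts with 'pre' (count: 1)
Total with prefix 'pre': 1

1


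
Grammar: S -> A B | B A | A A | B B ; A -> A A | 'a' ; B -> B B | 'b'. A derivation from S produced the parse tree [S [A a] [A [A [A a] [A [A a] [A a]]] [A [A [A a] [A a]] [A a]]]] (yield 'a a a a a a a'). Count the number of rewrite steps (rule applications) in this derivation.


Every bracketed nonterminal node [X ...] in the tree is produced by exactly one rule application.
Reading the tree off as a leftmost derivation:
  Step 1: S  =>  A A   (applied S -> A A)
  Step 2: A A  =>  a A   (applied A -> a)
  Step 3: a A  =>  a A A   (applied A -> A A)
  Step 4: a A A  =>  a A A A   (applied A -> A A)
  Step 5: a A A A  =>  a a A A   (applied A -> a)
  Step 6: a a A A  =>  a a A A A   (applied A -> A A)
  Step 7: a a A A A  =>  a a a A A   (applied A -> a)
  Step 8: a a a A A  =>  a a a a A   (applied A -> a)
  Step 9: a a a a A  =>  a a a a A A   (applied A -> A A)
  Step 10: a a a a A A  =>  a a a a A A A   (applied A -> A A)
  Step 11: a a a a A A A  =>  a a a a a A A   (applied A -> a)
  Step 12: a a a a a A A  =>  a a a a a a A   (applied A -> a)
  Step 13: a a a a a a A  =>  a a a a a a a   (applied A -> a)
Final yield: a a a a a a a
Total rewrite steps: 13

13


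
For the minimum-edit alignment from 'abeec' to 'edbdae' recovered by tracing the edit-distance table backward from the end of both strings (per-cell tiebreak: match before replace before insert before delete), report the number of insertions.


Edit distance = 5. Backtracking from cell (5, 6) with preference match > replace > insert > delete,
then listing the resulting alignment 'abeec' -> 'edbdae' left to right:
  Step 1: insert 'e' [insertion #1]
  Step 2: replace a->d
  Step 3: keep 'b'
  Step 4: replace e->d
  Step 5: replace e->a
  Step 6: replace c->e
Total insertions: 1

1


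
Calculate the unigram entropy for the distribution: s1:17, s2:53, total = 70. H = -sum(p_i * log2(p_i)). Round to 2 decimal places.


Computing entropy H = -sum(p_i * log2(p_i)):
  s1: p = 17/70 = 0.2429, -p*log2(p) = 0.4959
  s2: p = 53/70 = 0.7571, -p*log2(p) = 0.3039
H = sum of terms = 0.7998
Rounded to 2 decimals: 0.80

0.80


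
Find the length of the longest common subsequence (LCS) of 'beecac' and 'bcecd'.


DP table for LCS of 'beecac' and 'bcecd':
       b  c  e  c  d
    0  0  0  0  0  0
  b 0  1  1  1  1  1
  e 0  1  1  2  2  2
  e 0  1  1  2  2  2
  c 0  1  2  2  3  3
  a 0  1  2  2  3  3
  c 0  1  2  2  3  3
LCS: 'bec'
LCS length = 3

3


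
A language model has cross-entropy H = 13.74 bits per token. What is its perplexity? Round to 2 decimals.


Perplexity formula: PP = 2^H
H = 13.74
PP = 2^13.74
Decompose: 2^13.74 = 2^13 * 2^0.74
2^13 = 8192, 2^0.74 ~ 1.6701758
PP ~ 8192 * 1.6701758 = 13682.0801536
Rounded to 2 decimals: 13682.08

13682.08


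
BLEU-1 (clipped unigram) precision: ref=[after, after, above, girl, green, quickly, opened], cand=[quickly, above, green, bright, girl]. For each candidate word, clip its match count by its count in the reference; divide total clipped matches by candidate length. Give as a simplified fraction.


Reference word counts: {'above': 1, 'after': 2, 'girl': 1, 'green': 1, 'opened': 1, 'quickly': 1}
Checking each candidate word (with clipping):
  'quickly' -> in reference (ref count 1, used 1/1) -> match (matches: 1)
  'above' -> in reference (ref count 1, used 1/1) -> match (matches: 2)
  'green' -> in reference (ref count 1, used 1/1) -> match (matches: 3)
  'bright' -> not in reference -> no match (matches: 3)
  'girl' -> in reference (ref count 1, used 1/1) -> match (matches: 4)
Clipped matches: 4, Candidate length: 5
Precision = 4/5

4/5


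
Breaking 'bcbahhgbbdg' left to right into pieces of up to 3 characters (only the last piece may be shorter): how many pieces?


'bcbahhgbbdg' has 11 characters.
Chunking with max size 3:
  Chunk 1: 'bcb' (positions 0-2)
  Chunk 2: 'ahh' (positions 3-5)
  Chunk 3: 'gbb' (positions 6-8)
  Chunk 4: 'dg' (positions 9-10)
Total chunks: ceil(11 / 3) = 4

4


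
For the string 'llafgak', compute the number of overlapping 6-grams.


String 'llafgak' has length L = 7.
Number of overlapping n-grams = L - n + 1
Substituting: 7 - 6 + 1 = 2

2


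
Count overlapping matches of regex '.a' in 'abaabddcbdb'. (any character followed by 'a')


Pattern: .a means any character followed by 'a'.
Scanning 'abaabddcbdb' position-by-position:
  Pos 0: window 'ab' -> no
  Pos 1: window 'ba' -> MATCH
  Pos 2: window 'aa' -> MATCH
  Pos 3: window 'ab' -> no
  Pos 4: window 'bd' -> no
  Pos 5: window 'dd' -> no
  Pos 6: window 'dc' -> no
  Pos 7: window 'cb' -> no
  Pos 8: window 'bd' -> no
  Pos 9: window 'db' -> no
  Pos 10: window 'b' -> no
Total matches: 2

2


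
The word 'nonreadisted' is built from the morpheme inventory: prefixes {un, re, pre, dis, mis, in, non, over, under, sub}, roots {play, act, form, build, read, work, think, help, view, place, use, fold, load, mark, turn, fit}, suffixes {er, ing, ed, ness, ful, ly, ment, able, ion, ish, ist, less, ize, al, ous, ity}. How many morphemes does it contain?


Segmenting 'nonreadisted' against the inventory:
  'non' -> prefix (morpheme 1)
  'read' -> root (morpheme 2)
  'ist' -> suffix (morpheme 3)
  'ed' -> suffix (morpheme 4)
Total morphemes: 4

4


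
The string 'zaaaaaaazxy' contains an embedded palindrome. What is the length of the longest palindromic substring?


Scanning 'zaaaaaaazxy' for palindromic substrings.
Substring at positions 0-8: 'zaaaaaaaz'.
Check: reverse('zaaaaaaaz') = 'zaaaaaaaz' -> palindrome confirmed.
Neighbouring characters ('-' / 'x') break symmetry, so it cannot extend further.
No longer palindromic substring exists; longest length = 9

9


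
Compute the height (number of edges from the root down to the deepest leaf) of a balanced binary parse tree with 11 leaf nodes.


In a balanced binary tree with n leaves the deepest leaf is ceil(log2(n)) edges below the root.
log2(11) = 3.4594
ceil(3.4594) = 4
height (edges) = 4

4


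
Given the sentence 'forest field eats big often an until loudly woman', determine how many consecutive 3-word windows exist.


Word trigrams from [9] words:
  Trigram 1: (forest field eats)
  Trigram 2: (field eats big)
  Trigram 3: (eats big often)
  Trigram 4: (big often an)
  Trigram 5: (often an until)
  Trigram 6: (an until loudly)
  Trigram 7: (until loudly woman)
Total word trigrams: 9 - 2 = 7

7


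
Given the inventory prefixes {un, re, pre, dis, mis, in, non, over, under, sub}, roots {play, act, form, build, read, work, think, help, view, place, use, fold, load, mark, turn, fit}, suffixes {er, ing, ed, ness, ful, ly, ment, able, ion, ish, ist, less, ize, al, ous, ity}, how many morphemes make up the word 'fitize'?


Segmenting 'fitize' against the inventory:
  'fit' -> root (morpheme 1)
  'ize' -> suffix (morpheme 2)
Total morphemes: 2

2


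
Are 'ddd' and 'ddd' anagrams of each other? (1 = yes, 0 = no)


Sort characters of 'ddd': 'ddd'
Sort characters of 'ddd': 'ddd'
Sorted forms match -> they ARE anagrams
Result: 1

1


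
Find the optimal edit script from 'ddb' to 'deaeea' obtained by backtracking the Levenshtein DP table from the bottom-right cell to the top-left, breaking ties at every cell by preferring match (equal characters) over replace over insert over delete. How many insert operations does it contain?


Edit distance = 5. Backtracking from cell (3, 6) with preference match > replace > insert > delete,
then listing the resulting alignment 'ddb' -> 'deaeea' left to right:
  Step 1: keep 'd'
  Step 2: insert 'e' [insertion #1]
  Step 3: insert 'a' [insertion #2]
  Step 4: insert 'e' [insertion #3]
  Step 5: replace d->e
  Step 6: replace b->a
Total insertions: 3

3


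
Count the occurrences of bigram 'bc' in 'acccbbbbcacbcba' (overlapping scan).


Scanning 'acccbbbbcacbcba' for bigram 'bc':
  Position 0: 'ac' -> no
  Position 1: 'cc' -> no
  Position 2: 'cc' -> no
  Position 3: 'cb' -> no
  Position 4: 'bb' -> no
  Position 5: 'bb' -> no
  Position 6: 'bb' -> no
  Position 7: 'bc' -> MATCH
  Position 8: 'ca' -> no
  Position 9: 'ac' -> no
  Position 10: 'cb' -> no
  Position 11: 'bc' -> MATCH
  Position 12: 'cb' -> no
  Position 13: 'ba' -> no
Total matches: 2

2


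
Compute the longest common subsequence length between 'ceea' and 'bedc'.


DP table for LCS of 'ceea' and 'bedc':
       b  e  d  c
    0  0  0  0  0
  c 0  0  0  0  1
  e 0  0  1  1  1
  e 0  0  1  1  1
  a 0  0  1  1  1
LCS: 'c'
LCS length = 1

1


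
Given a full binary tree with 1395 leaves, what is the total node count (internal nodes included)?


Leaf nodes (terminals): 1395
Internal nodes = n - 1 = 1395 - 1 = 1394
Total = leaves + internal = 1395 + 1394 = 2789

2789


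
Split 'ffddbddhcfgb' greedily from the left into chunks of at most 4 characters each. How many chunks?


'ffddbddhcfgb' has 12 characters.
Chunking with max size 4:
  Chunk 1: 'ffdd' (positions 0-3)
  Chunk 2: 'bddh' (positions 4-7)
  Chunk 3: 'cfgb' (positions 8-11)
Total chunks: ceil(12 / 4) = 3

3


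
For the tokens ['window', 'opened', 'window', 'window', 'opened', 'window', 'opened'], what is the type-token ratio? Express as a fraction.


Tokens: 7
Unique types: ('opened', 'window') = 2
TTR = 2/7
Already in lowest terms.

2/7


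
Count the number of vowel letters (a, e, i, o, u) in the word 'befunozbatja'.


Scanning each character of 'befunozbatja':
  Position 1: 'b' -> consonant (running count: 0)
  Position 2: 'e' -> vowel (running count: 1)
  Position 3: 'f' -> consonant (running count: 1)
  Position 4: 'u' -> vowel (running count: 2)
  Position 5: 'n' -> consonant (running count: 2)
  Position 6: 'o' -> vowel (running count: 3)
  Position 7: 'z' -> consonant (running count: 3)
  Position 8: 'b' -> consonant (running count: 3)
  Position 9: 'a' -> vowel (running count: 4)
  Position 10: 't' -> consonant (running count: 4)
  Position 11: 'j' -> consonant (running count: 4)
  Position 12: 'a' -> vowel (running count: 5)
Total vowels: 5

5


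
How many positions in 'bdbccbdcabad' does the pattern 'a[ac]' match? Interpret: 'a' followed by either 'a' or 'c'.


Pattern: a[ac] means 'a' followed by either 'a' or 'c'.
Scanning 'bdbccbdcabad' position-by-position:
  Pos 0: window 'bd' -> no
  Pos 1: window 'db' -> no
  Pos 2: window 'bc' -> no
  Pos 3: window 'cc' -> no
  Pos 4: window 'cb' -> no
  Pos 5: window 'bd' -> no
  Pos 6: window 'dc' -> no
  Pos 7: window 'ca' -> no
  Pos 8: window 'ab' -> no
  Pos 9: window 'ba' -> no
  Pos 10: window 'ad' -> no
  Pos 11: window 'd' -> no
Total matches: 0

0


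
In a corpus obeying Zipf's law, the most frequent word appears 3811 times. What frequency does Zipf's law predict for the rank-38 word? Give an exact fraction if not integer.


Zipf's law: freq(rank) = f1 / rank
f1 = 3811, rank = 38
freq = 3811 / 38
GCD(3811, 38) = 1
Simplified: 3811/38

3811/38


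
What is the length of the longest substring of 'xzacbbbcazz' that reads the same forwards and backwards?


Scanning 'xzacbbbcazz' for palindromic substrings.
Substring at positions 1-9: 'zacbbbcaz'.
Check: reverse('zacbbbcaz') = 'zacbbbcaz' -> palindrome confirmed.
Neighbouring characters ('x' / 'z') break symmetry, so it cannot extend further.
No longer palindromic substring exists; longest length = 9

9


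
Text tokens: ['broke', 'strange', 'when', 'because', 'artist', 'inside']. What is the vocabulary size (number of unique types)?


Listing all tokens and tracking unique types:
  Token 1: 'broke' -> NEW (unique so far: 1)
  Token 2: 'strange' -> NEW (unique so far: 2)
  Token 3: 'when' -> NEW (unique so far: 3)
  Token 4: 'because' -> NEW (unique so far: 4)
  Token 5: 'artist' -> NEW (unique so far: 5)
  Token 6: 'inside' -> NEW (unique so far: 6)
Unique types: ('artist', 'because', 'broke', 'inside', 'strange', 'when')
Vocabulary size: 6

6


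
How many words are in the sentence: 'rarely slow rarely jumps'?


Counting words by splitting on spaces:
  Word 1: 'rarely'
  Word 2: 'slow'
  Word 3: 'rarely'
  Word 4: 'jumps'
Total words: 4

4


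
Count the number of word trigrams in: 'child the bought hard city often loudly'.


Word trigrams from [7] words:
  Trigram 1: (child the bought)
  Trigram 2: (the bought hard)
  Trigram 3: (bought hard city)
  Trigram 4: (hard city often)
  Trigram 5: (city often loudly)
Total word trigrams: 7 - 2 = 5

5


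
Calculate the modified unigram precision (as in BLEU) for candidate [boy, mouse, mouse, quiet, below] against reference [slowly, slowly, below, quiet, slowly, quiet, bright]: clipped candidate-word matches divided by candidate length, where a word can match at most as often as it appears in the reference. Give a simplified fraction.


Reference word counts: {'below': 1, 'bright': 1, 'quiet': 2, 'slowly': 3}
Checking each candidate word (with clipping):
  'boy' -> not in reference -> no match (matches: 0)
  'mouse' -> not in reference -> no match (matches: 0)
  'mouse' -> not in reference -> no match (matches: 0)
  'quiet' -> in reference (ref count 2, used 1/2) -> match (matches: 1)
  'below' -> in reference (ref count 1, used 1/1) -> match (matches: 2)
Clipped matches: 2, Candidate length: 5
Precision = 2/5

2/5


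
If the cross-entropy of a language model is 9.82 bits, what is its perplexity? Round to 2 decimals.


Perplexity formula: PP = 2^H
H = 9.82
PP = 2^9.82
Decompose: 2^9.82 = 2^9 * 2^0.82
2^9 = 512, 2^0.82 ~ 1.7654060
PP ~ 512 * 1.7654060 = 903.8878720
Rounded to 2 decimals: 903.89

903.89


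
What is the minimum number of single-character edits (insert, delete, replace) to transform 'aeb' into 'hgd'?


Building DP table for s1='aeb' (len 3) and s2='hgd' (len 3):
       h  g  d
    0  1  2  3
  a 1  1  2  3
  e 2  2  2  3
  b 3  3  3  3
Edit distance = dp[3][3] = 3

3


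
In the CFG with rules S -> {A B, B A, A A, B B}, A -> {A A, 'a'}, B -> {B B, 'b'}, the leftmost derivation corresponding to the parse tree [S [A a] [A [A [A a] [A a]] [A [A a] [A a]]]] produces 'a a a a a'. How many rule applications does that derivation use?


Every bracketed nonterminal node [X ...] in the tree is produced by exactly one rule application.
Reading the tree off as a leftmost derivation:
  Step 1: S  =>  A A   (applied S -> A A)
  Step 2: A A  =>  a A   (applied A -> a)
  Step 3: a A  =>  a A A   (applied A -> A A)
  Step 4: a A A  =>  a A A A   (applied A -> A A)
  Step 5: a A A A  =>  a a A A   (applied A -> a)
  Step 6: a a A A  =>  a a a A   (applied A -> a)
  Step 7: a a a A  =>  a a a A A   (applied A -> A A)
  Step 8: a a a A A  =>  a a a a A   (applied A -> a)
  Step 9: a a a a A  =>  a a a a a   (applied A -> a)
Final yield: a a a a a
Total rewrite steps: 9

9


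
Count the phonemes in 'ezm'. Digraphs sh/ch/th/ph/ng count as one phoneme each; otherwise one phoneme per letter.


Parsing 'ezm' greedily, digraphs first:
  'e' -> vowel phoneme (phonemes so far: 1)
  'z' -> consonant phoneme (phonemes so far: 2)
  'm' -> consonant phoneme (phonemes so far: 3)
Total phonemes: 3

3


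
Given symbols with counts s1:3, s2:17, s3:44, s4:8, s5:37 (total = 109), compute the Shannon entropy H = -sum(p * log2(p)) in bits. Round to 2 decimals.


Computing entropy H = -sum(p_i * log2(p_i)):
  s1: p = 3/109 = 0.0275, -p*log2(p) = 0.1427
  s2: p = 17/109 = 0.1560, -p*log2(p) = 0.4181
  s3: p = 44/109 = 0.4037, -p*log2(p) = 0.5283
  s4: p = 8/109 = 0.0734, -p*log2(p) = 0.2766
  s5: p = 37/109 = 0.3394, -p*log2(p) = 0.5291
H = sum of terms = 1.8948
Rounded to 2 decimals: 1.89

1.89


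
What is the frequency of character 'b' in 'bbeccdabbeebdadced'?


Scanning 'bbeccdabbeebdadced' for 'b':
  Position 0: 'b' -> MATCH (count: 1)
  Position 1: 'b' -> MATCH (count: 2)
  Position 7: 'b' -> MATCH (count: 3)
  Position 8: 'b' -> MATCH (count: 4)
  Position 11: 'b' -> MATCH (count: 5)
Total occurrences of 'b': 5

5


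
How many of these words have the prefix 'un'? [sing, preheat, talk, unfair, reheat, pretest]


Checking each word for prefix 'un':
  'sing' -> no (count: 0)
  'preheat' -> no (count: 0)
  'talk' -> no (count: 0)
  'unfair' -> YES, starts with 'un' (count: 1)
  'reheat' -> no (count: 1)
  'pretest' -> no (count: 1)
Total with prefix 'un': 1

1


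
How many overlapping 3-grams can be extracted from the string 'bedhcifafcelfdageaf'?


String 'bedhcifafcelfdageaf' has length L = 19.
Number of overlapping n-grams = L - n + 1
Substituting: 19 - 3 + 1 = 17

17


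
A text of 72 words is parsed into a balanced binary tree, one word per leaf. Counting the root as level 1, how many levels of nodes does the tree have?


In a balanced binary tree with n leaves the deepest leaf is ceil(log2(n)) edges below the root,
so counting node levels inclusive of root and leaves gives ceil(log2(n)) + 1 levels.
log2(72) = 6.1699
ceil(6.1699) = 7
levels = 7 + 1 = 8

8


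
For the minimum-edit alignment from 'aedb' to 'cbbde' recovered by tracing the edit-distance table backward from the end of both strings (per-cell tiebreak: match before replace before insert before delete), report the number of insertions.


Edit distance = 4. Backtracking from cell (4, 5) with preference match > replace > insert > delete,
then listing the resulting alignment 'aedb' -> 'cbbde' left to right:
  Step 1: insert 'c' [insertion #1]
  Step 2: replace a->b
  Step 3: replace e->b
  Step 4: keep 'd'
  Step 5: replace b->e
Total insertions: 1

1


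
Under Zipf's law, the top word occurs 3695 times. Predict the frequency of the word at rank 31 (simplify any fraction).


Zipf's law: freq(rank) = f1 / rank
f1 = 3695, rank = 31
freq = 3695 / 31
GCD(3695, 31) = 1
Simplified: 3695/31

3695/31


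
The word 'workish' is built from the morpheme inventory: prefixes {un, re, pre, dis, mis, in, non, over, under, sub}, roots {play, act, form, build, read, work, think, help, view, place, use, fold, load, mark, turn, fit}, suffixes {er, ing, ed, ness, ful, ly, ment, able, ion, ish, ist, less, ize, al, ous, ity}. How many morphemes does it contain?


Segmenting 'workish' against the inventory:
  'work' -> root (morpheme 1)
  'ish' -> suffix (morpheme 2)
Total morphemes: 2

2


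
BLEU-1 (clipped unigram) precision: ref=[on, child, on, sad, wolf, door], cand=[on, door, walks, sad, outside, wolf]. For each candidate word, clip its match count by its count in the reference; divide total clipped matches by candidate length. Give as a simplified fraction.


Reference word counts: {'child': 1, 'door': 1, 'on': 2, 'sad': 1, 'wolf': 1}
Checking each candidate word (with clipping):
  'on' -> in reference (ref count 2, used 1/2) -> match (matches: 1)
  'door' -> in reference (ref count 1, used 1/1) -> match (matches: 2)
  'walks' -> not in reference -> no match (matches: 2)
  'sad' -> in reference (ref count 1, used 1/1) -> match (matches: 3)
  'outside' -> not in reference -> no match (matches: 3)
  'wolf' -> in reference (ref count 1, used 1/1) -> match (matches: 4)
Clipped matches: 4, Candidate length: 6
Precision = 4/6 = 2/3

2/3


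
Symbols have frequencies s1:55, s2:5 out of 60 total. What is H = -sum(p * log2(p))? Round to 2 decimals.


Computing entropy H = -sum(p_i * log2(p_i)):
  s1: p = 55/60 = 0.9167, -p*log2(p) = 0.1151
  s2: p = 5/60 = 0.0833, -p*log2(p) = 0.2987
H = sum of terms = 0.4138
Rounded to 2 decimals: 0.41

0.41


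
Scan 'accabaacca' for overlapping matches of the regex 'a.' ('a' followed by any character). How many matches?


Pattern: a. means 'a' followed by any character.
Scanning 'accabaacca' position-by-position:
  Pos 0: window 'ac' -> MATCH
  Pos 1: window 'cc' -> no
  Pos 2: window 'ca' -> no
  Pos 3: window 'ab' -> MATCH
  Pos 4: window 'ba' -> no
  Pos 5: window 'aa' -> MATCH
  Pos 6: window 'ac' -> MATCH
  Pos 7: window 'cc' -> no
  Pos 8: window 'ca' -> no
  Pos 9: window 'a' -> no
Total matches: 4

4


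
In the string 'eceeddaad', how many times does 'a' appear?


Scanning 'eceeddaad' for 'a':
  Position 6: 'a' -> MATCH (count: 1)
  Position 7: 'a' -> MATCH (count: 2)
Total occurrences of 'a': 2

2


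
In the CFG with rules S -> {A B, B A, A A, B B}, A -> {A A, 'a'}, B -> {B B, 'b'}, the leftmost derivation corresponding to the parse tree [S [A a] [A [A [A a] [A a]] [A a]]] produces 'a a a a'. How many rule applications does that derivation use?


Every bracketed nonterminal node [X ...] in the tree is produced by exactly one rule application.
Reading the tree off as a leftmost derivation:
  Step 1: S  =>  A A   (applied S -> A A)
  Step 2: A A  =>  a A   (applied A -> a)
  Step 3: a A  =>  a A A   (applied A -> A A)
  Step 4: a A A  =>  a A A A   (applied A -> A A)
  Step 5: a A A A  =>  a a A A   (applied A -> a)
  Step 6: a a A A  =>  a a a A   (applied A -> a)
  Step 7: a a a A  =>  a a a a   (applied A -> a)
Final yield: a a a a
Total rewrite steps: 7

7


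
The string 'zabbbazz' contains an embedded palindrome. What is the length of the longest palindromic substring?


Scanning 'zabbbazz' for palindromic substrings.
Substring at positions 0-6: 'zabbbaz'.
Check: reverse('zabbbaz') = 'zabbbaz' -> palindrome confirmed.
Neighbouring characters ('-' / 'z') break symmetry, so it cannot extend further.
No longer palindromic substring exists; longest length = 7

7


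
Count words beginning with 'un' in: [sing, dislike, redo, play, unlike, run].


Checking each word for prefix 'un':
  'sing' -> no (count: 0)
  'dislike' -> no (count: 0)
  'redo' -> no (count: 0)
  'play' -> no (count: 0)
  'unlike' -> YES, starts with 'un' (count: 1)
  'run' -> no (count: 1)
Total with prefix 'un': 1

1


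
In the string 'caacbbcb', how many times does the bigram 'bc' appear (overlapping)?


Scanning 'caacbbcb' for bigram 'bc':
  Position 0: 'ca' -> no
  Position 1: 'aa' -> no
  Position 2: 'ac' -> no
  Position 3: 'cb' -> no
  Position 4: 'bb' -> no
  Position 5: 'bc' -> MATCH
  Position 6: 'cb' -> no
Total matches: 1

1


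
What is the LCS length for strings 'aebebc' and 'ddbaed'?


DP table for LCS of 'aebebc' and 'ddbaed':
       d  d  b  a  e  d
    0  0  0  0  0  0  0
  a 0  0  0  0  1  1  1
  e 0  0  0  0  1  2  2
  b 0  0  0  1  1  2  2
  e 0  0  0  1  1  2  2
  b 0  0  0  1  1  2  2
  c 0  0  0  1  1  2  2
LCS: 'ae'
LCS length = 2

2


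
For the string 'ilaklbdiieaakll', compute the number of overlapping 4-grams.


String 'ilaklbdiieaakll' has length L = 15.
Number of overlapping n-grams = L - n + 1
Substituting: 15 - 4 + 1 = 12

12


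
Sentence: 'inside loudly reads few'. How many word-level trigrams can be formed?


Word trigrams from [4] words:
  Trigram 1: (inside loudly reads)
  Trigram 2: (loudly reads few)
Total word trigrams: 4 - 2 = 2

2


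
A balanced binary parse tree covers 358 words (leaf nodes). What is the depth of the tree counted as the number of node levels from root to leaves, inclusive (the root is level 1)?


In a balanced binary tree with n leaves the deepest leaf is ceil(log2(n)) edges below the root,
so counting node levels inclusive of root and leaves gives ceil(log2(n)) + 1 levels.
log2(358) = 8.4838
ceil(8.4838) = 9
levels = 9 + 1 = 10

10


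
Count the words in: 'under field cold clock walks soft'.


Counting words by splitting on spaces:
  Word 1: 'under'
  Word 2: 'field'
  Word 3: 'cold'
  Word 4: 'clock'
  Word 5: 'walks'
  Word 6: 'soft'
Total words: 6

6


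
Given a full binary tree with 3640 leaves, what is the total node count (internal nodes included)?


Leaf nodes (terminals): 3640
Internal nodes = n - 1 = 3640 - 1 = 3639
Total = leaves + internal = 3640 + 3639 = 7279

7279


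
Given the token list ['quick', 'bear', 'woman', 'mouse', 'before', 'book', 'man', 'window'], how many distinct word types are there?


Listing all tokens and tracking unique types:
  Token 1: 'quick' -> NEW (unique so far: 1)
  Token 2: 'bear' -> NEW (unique so far: 2)
  Token 3: 'woman' -> NEW (unique so far: 3)
  Token 4: 'mouse' -> NEW (unique so far: 4)
  Token 5: 'before' -> NEW (unique so far: 5)
  Token 6: 'book' -> NEW (unique so far: 6)
  Token 7: 'man' -> NEW (unique so far: 7)
  Token 8: 'window' -> NEW (unique so far: 8)
Unique types: ('bear', 'before', 'book', 'man', 'mouse', 'quick', 'window', 'woman')
Vocabulary size: 8

8


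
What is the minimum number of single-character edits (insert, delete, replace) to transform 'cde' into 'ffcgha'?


Building DP table for s1='cde' (len 3) and s2='ffcgha' (len 6):
       f  f  c  g  h  a
    0  1  2  3  4  5  6
  c 1  1  2  2  3  4  5
  d 2  2  2  3  3  4  5
  e 3  3  3  3  4  4  5
Edit distance = dp[3][6] = 5

5


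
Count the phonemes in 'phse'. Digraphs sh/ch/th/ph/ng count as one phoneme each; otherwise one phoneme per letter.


Parsing 'phse' greedily, digraphs first:
  'ph' -> digraph (1 consonant phoneme) (phonemes so far: 1)
  's' -> consonant phoneme (phonemes so far: 2)
  'e' -> vowel phoneme (phonemes so far: 3)
Total phonemes: 3

3


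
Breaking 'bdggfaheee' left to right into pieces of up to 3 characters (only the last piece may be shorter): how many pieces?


'bdggfaheee' has 10 characters.
Chunking with max size 3:
  Chunk 1: 'bdg' (positions 0-2)
  Chunk 2: 'gfa' (positions 3-5)
  Chunk 3: 'hee' (positions 6-8)
  Chunk 4: 'e' (positions 9-9)
Total chunks: ceil(10 / 3) = 4

4


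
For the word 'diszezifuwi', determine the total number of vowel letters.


Scanning each character of 'diszezifuwi':
  Position 1: 'd' -> consonant (running count: 0)
  Position 2: 'i' -> vowel (running count: 1)
  Position 3: 's' -> consonant (running count: 1)
  Position 4: 'z' -> consonant (running count: 1)
  Position 5: 'e' -> vowel (running count: 2)
  Position 6: 'z' -> consonant (running count: 2)
  Position 7: 'i' -> vowel (running count: 3)
  Position 8: 'f' -> consonant (running count: 3)
  Position 9: 'u' -> vowel (running count: 4)
  Position 10: 'w' -> consonant (running count: 4)
  Position 11: 'i' -> vowel (running count: 5)
Total vowels: 5

5


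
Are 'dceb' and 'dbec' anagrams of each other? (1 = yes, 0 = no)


Sort characters of 'dceb': 'bcde'
Sort characters of 'dbec': 'bcde'
Sorted forms match -> they ARE anagrams
Result: 1

1


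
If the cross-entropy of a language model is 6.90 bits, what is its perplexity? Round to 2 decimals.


Perplexity formula: PP = 2^H
H = 6.90
PP = 2^6.90
Decompose: 2^6.90 = 2^6 * 2^0.90
2^6 = 64, 2^0.90 ~ 1.8660660
PP ~ 64 * 1.8660660 = 119.4282240
Rounded to 2 decimals: 119.43

119.43


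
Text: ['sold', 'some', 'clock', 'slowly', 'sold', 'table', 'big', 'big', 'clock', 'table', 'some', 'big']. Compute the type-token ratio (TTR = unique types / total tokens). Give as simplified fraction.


Tokens: 12
Unique types: ('big', 'clock', 'slowly', 'sold', 'some', 'table') = 6
TTR = 6/12
Simplify: divide both by 6 -> 1/2
TTR = 1/2

1/2


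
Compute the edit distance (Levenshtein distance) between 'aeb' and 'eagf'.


Building DP table for s1='aeb' (len 3) and s2='eagf' (len 4):
       e  a  g  f
    0  1  2  3  4
  a 1  1  1  2  3
  e 2  1  2  2  3
  b 3  2  2  3  3
Edit distance = dp[3][4] = 3

3


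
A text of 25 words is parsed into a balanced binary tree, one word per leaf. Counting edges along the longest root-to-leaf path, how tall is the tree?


In a balanced binary tree with n leaves the deepest leaf is ceil(log2(n)) edges below the root.
log2(25) = 4.6439
ceil(4.6439) = 5
height (edges) = 5

5


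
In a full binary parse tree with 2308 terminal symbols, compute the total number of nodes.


Leaf nodes (terminals): 2308
Internal nodes = n - 1 = 2308 - 1 = 2307
Total = leaves + internal = 2308 + 2307 = 4615

4615


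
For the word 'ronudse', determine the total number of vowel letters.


Scanning each character of 'ronudse':
  Position 1: 'r' -> consonant (running count: 0)
  Position 2: 'o' -> vowel (running count: 1)
  Position 3: 'n' -> consonant (running count: 1)
  Position 4: 'u' -> vowel (running count: 2)
  Position 5: 'd' -> consonant (running count: 2)
  Position 6: 's' -> consonant (running count: 2)
  Position 7: 'e' -> vowel (running count: 3)
Total vowels: 3

3


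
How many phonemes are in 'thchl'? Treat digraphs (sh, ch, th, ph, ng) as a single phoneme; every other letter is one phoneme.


Parsing 'thchl' greedily, digraphs first:
  'th' -> digraph (1 consonant phoneme) (phonemes so far: 1)
  'ch' -> digraph (1 consonant phoneme) (phonemes so far: 2)
  'l' -> consonant phoneme (phonemes so far: 3)
Total phonemes: 3

3


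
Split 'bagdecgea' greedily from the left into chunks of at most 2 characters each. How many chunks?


'bagdecgea' has 9 characters.
Chunking with max size 2:
  Chunk 1: 'ba' (positions 0-1)
  Chunk 2: 'gd' (positions 2-3)
  Chunk 3: 'ec' (positions 4-5)
  Chunk 4: 'ge' (positions 6-7)
  Chunk 5: 'a' (positions 8-8)
Total chunks: ceil(9 / 2) = 5

5


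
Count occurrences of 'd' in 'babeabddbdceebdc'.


Scanning 'babeabddbdceebdc' for 'd':
  Position 6: 'd' -> MATCH (count: 1)
  Position 7: 'd' -> MATCH (count: 2)
  Position 9: 'd' -> MATCH (count: 3)
  Position 14: 'd' -> MATCH (count: 4)
Total occurrences of 'd': 4

4


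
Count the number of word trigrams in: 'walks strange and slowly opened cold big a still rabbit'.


Word trigrams from [10] words:
  Trigram 1: (walks strange and)
  Trigram 2: (strange and slowly)
  Trigram 3: (and slowly opened)
  Trigram 4: (slowly opened cold)
  Trigram 5: (opened cold big)
  Trigram 6: (cold big a)
  Trigram 7: (big a still)
  Trigram 8: (a still rabbit)
Total word trigrams: 10 - 2 = 8

8


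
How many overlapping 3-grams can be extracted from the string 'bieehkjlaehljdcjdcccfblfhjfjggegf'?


String 'bieehkjlaehljdcjdcccfblfhjfjggegf' has length L = 33.
Number of overlapping n-grams = L - n + 1
Substituting: 33 - 3 + 1 = 31

31
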